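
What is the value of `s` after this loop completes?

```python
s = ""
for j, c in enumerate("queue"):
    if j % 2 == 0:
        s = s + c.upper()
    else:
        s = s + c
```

Uppercase even positions in 'queue'
`s` takes the values: "" → "Q" → "Qu" → "QuE" → "QuEu" → "QuEuE"

Answer: "QuEuE"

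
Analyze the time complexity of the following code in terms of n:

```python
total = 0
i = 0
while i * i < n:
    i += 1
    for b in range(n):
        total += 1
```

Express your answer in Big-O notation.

Each loop level contributes: √n × n. Multiplying the contributions gives O(n√n).

Answer: O(n√n)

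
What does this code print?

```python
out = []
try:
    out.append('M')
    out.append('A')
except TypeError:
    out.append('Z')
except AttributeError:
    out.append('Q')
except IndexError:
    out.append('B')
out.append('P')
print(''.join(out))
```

Execution trace: 'M' (try body) → 'A' (try body, no exception) → 'P' (after the try/except). Output: MAP

Answer: MAP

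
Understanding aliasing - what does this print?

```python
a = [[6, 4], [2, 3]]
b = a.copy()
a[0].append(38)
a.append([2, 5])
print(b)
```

Key concept: shallow copy with nested lists.
Step by step:
`a = [[6, 4], [2, 3]]` → a = [[6, 4], [2, 3]]
`b = a.copy()` → b = [[6, 4], [2, 3]]
`a[0].append(38)` → a = [[6, 4, 38], [2, 3]]; b = [[6, 4, 38], [2, 3]]
`a.append([2, 5])` → a = [[6, 4, 38], [2, 3], [2, 5]]
`print(b)` → prints [[6, 4, 38], [2, 3]]

Answer: [[6, 4, 38], [2, 3]]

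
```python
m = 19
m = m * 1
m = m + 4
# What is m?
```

Trace:
`m = 19` → m = 19
`m = m * 1` → m = 19
`m = m + 4` → m = 23
So m = 23

Answer: 23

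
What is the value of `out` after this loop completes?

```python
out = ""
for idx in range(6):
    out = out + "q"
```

Repeat 'q' 6 times
`out` takes the values: "" → "q" → "qq" → "qqq" → "qqqq" → "qqqqq" → "qqqqqq"

Answer: "qqqqqq"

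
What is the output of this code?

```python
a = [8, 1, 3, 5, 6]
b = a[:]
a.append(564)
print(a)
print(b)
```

Key concept: slice [:] creates copy.
Step by step:
`a = [8, 1, 3, 5, 6]` → a = [8, 1, 3, 5, 6]
`b = a[:]` → b = [8, 1, 3, 5, 6]
`a.append(564)` → a = [8, 1, 3, 5, 6, 564]
`print(a)` → prints [8, 1, 3, 5, 6, 564]
`print(b)` → prints [8, 1, 3, 5, 6]

Answer:
[8, 1, 3, 5, 6, 564]
[8, 1, 3, 5, 6]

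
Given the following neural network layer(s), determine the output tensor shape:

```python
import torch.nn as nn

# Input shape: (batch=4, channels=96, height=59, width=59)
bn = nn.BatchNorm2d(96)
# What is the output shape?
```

Input: (4, 96, 59, 59) -> Output: (4, 96, 59, 59)

Answer: (4, 96, 59, 59)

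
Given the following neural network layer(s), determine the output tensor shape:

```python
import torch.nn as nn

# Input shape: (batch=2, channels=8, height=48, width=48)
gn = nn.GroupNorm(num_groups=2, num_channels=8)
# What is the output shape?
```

Input: (2, 8, 48, 48) -> Output: (2, 8, 48, 48)

Answer: (2, 8, 48, 48)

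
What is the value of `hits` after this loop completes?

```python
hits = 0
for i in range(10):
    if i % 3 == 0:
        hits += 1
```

Count numbers divisible by 3 in range(10)
`hits` takes the values: 0 → 1 → 2 → 3 → 4

Answer: 4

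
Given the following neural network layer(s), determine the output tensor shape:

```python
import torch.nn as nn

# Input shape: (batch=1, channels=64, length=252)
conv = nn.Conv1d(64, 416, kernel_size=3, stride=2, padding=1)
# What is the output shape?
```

Input: (1, 64, 252) -> Output: (1, 416, 126)

Answer: (1, 416, 126)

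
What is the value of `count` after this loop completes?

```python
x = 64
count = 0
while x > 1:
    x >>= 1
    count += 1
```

Count right shifts until 1
`count` takes the values: 0 → 1 → 2 → 3 → 4 → 5 → 6

Answer: 6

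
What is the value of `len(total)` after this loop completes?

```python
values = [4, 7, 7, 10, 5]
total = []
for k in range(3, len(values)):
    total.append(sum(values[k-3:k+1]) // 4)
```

Number of 4-element averages
`total` takes the values: [] → [7] → [7, 7]
So `len(total)` = 2

Answer: 2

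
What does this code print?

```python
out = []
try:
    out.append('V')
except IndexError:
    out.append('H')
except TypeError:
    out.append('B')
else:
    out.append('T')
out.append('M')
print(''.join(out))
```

Execution trace: 'V' (try body, no exception) → 'T' (else) → 'M' (after the try/except). Output: VTM

Answer: VTM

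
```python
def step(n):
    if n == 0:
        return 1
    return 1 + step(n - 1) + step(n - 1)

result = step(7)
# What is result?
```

step(n) = 1 + 2·step(n-1), step(0)=1. Closed form: (1+1)·2^7 - 1 = 255.

Answer: 255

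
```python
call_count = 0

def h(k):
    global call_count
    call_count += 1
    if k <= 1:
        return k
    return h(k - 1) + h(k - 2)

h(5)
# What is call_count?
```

Calls(k) = 1 + Calls(k-1) + Calls(k-2); Calls(0)=Calls(1)=1. For k=5 this gives 15.

Answer: 15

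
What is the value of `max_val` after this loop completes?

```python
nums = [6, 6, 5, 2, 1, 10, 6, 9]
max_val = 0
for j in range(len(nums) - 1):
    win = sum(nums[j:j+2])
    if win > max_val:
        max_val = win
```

Max sum of 2-element window in [6, 6, 5, 2, 1, 10, 6, 9]
`max_val` takes the values: 0 → 12 → 16

Answer: 16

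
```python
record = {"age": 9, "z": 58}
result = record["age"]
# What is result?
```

Trace:
`record = {"age": 9, "z": 58}` → record = {'age': 9, 'z': 58}
`result = record["age"]` → result = 9
So result = 9

Answer: 9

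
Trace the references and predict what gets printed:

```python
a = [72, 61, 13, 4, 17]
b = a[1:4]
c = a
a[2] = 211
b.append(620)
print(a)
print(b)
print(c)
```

Key concept: slice vs alias.
Step by step:
`a = [72, 61, 13, 4, 17]` → a = [72, 61, 13, 4, 17]
`b = a[1:4]` → b = [61, 13, 4]
`c = a` → c = [72, 61, 13, 4, 17] (same object as a)
`a[2] = 211` → a = [72, 61, 211, 4, 17] (same object as c); c = [72, 61, 211, 4, 17] (same object as a)
`b.append(620)` → b = [61, 13, 4, 620]
`print(a)` → prints [72, 61, 211, 4, 17]
`print(b)` → prints [61, 13, 4, 620]
`print(c)` → prints [72, 61, 211, 4, 17]

Answer:
[72, 61, 211, 4, 17]
[61, 13, 4, 620]
[72, 61, 211, 4, 17]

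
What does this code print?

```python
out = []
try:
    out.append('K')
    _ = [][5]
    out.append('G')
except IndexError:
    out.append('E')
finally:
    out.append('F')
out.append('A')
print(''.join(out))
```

Execution trace: 'K' (try body) → 'E' (except IndexError) → 'F' (finally) → 'A' (after the try/except). Output: KEFA

Answer: KEFA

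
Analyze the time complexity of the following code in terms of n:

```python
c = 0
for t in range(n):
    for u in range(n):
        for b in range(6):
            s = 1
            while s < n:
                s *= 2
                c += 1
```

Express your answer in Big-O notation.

Each loop level contributes: n × n × 1 × log n. Multiplying the contributions gives O(n^2 log n).

Answer: O(n^2 log n)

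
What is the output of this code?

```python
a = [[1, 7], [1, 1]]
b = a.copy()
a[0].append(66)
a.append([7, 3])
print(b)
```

Key concept: shallow copy with nested lists.
Step by step:
`a = [[1, 7], [1, 1]]` → a = [[1, 7], [1, 1]]
`b = a.copy()` → b = [[1, 7], [1, 1]]
`a[0].append(66)` → a = [[1, 7, 66], [1, 1]]; b = [[1, 7, 66], [1, 1]]
`a.append([7, 3])` → a = [[1, 7, 66], [1, 1], [7, 3]]
`print(b)` → prints [[1, 7, 66], [1, 1]]

Answer: [[1, 7, 66], [1, 1]]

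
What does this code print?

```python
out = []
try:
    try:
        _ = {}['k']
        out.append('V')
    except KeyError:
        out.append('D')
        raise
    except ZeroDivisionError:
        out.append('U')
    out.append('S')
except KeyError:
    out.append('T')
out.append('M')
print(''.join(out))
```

Execution trace: 'D' (inner except KeyError) → 'T' (except KeyError) → 'M' (after the try/except). Output: DTM

Answer: DTM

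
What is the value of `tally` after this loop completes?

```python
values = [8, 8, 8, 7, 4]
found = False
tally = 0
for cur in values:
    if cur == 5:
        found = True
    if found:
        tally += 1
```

Count elements after first 5 in [8, 8, 8, 7, 4]
`tally` takes the values: 0

Answer: 0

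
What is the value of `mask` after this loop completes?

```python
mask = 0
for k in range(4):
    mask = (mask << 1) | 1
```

Build 4 consecutive 1-bits: 0b1111
`mask` takes the values: 0 → 1 → 3 → 7 → 15

Answer: 15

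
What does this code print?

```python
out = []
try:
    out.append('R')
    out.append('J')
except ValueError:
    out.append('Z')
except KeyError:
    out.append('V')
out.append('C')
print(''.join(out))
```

Execution trace: 'R' (try body) → 'J' (try body, no exception) → 'C' (after the try/except). Output: RJC

Answer: RJC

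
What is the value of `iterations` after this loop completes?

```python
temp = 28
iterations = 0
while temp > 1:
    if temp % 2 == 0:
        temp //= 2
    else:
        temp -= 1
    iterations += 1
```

Steps to reduce 28 to 1
`iterations` takes the values: 0 → 1 → 2 → 3 → 4 → 5 → 6

Answer: 6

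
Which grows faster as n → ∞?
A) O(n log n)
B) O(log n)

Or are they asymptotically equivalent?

O(n log n) vs O(log n): Higher order terms dominate.

Answer: A) O(n log n) grows faster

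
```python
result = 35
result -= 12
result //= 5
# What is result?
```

Trace:
`result = 35` → result = 35
`result -= 12` → result = 23
`result //= 5` → result = 4
So result = 4

Answer: 4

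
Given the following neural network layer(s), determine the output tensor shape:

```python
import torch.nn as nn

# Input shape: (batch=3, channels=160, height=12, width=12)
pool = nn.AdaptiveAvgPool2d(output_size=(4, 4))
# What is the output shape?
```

Input: (3, 160, 12, 12) -> Output: (3, 160, 4, 4)

Answer: (3, 160, 4, 4)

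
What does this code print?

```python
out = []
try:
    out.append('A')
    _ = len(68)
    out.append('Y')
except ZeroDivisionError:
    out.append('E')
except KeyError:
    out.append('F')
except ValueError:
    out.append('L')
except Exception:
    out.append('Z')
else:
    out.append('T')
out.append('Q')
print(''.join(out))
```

Execution trace: 'A' (try body) → 'Z' (except Exception) → 'Q' (after the try/except). Output: AZQ

Answer: AZQ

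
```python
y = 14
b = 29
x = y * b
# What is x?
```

Trace:
`y = 14` → y = 14
`b = 29` → b = 29
`x = y * b` → x = 406
So x = 406

Answer: 406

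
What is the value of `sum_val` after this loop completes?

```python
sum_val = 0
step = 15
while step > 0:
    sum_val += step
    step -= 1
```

Sum 15 down to 1
`sum_val` takes the values: 0 → 15 → 29 → 42 → 54 → 65 → 75 → 84 → 92 → 99 → 105 → 110 → 114 → 117 → 119 → 120

Answer: 120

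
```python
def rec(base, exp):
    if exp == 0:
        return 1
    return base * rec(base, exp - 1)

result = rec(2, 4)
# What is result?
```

rec(2, 4) = 2 * 2 * 2 * 2 = 16

Answer: 16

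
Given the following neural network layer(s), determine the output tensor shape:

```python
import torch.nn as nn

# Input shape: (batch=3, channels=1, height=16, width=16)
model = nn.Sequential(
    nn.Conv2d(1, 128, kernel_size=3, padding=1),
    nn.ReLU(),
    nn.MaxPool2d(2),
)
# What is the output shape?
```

Input: (3, 1, 16, 16) -> after Conv2d: (3, 128, 16, 16) -> after ReLU: (3, 128, 16, 16) -> Output: (3, 128, 8, 8)

Answer: (3, 128, 8, 8)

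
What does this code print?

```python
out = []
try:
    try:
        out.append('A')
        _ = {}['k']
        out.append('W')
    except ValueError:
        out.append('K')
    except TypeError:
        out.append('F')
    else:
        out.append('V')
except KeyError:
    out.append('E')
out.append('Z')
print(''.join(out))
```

Execution trace: 'A' (inner try body) → 'E' (outer except KeyError) → 'Z' (after the try/except). Output: AEZ

Answer: AEZ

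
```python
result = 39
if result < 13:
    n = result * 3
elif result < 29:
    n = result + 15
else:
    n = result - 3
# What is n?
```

Trace:
`result = 39` → result = 39
`if result < 13: ...` → result < 13 is False, result < 29 is False, take else branch → n = 36
So n = 36

Answer: 36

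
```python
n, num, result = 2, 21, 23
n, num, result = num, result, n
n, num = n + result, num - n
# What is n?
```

Trace:
`n, num, result = 2, 21, 23` → n = 2; num = 21; result = 23
`n, num, result = num, result, n` → n = 21; num = 23; result = 2
`n, num = n + result, num - n` → n = 23; num = 2
So n = 23

Answer: 23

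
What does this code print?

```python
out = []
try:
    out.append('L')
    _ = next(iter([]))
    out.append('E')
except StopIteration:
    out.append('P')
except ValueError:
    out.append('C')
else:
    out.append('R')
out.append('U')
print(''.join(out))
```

Execution trace: 'L' (try body) → 'P' (except StopIteration) → 'U' (after the try/except). Output: LPU

Answer: LPU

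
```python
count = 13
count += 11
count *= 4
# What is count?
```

Trace:
`count = 13` → count = 13
`count += 11` → count = 24
`count *= 4` → count = 96
So count = 96

Answer: 96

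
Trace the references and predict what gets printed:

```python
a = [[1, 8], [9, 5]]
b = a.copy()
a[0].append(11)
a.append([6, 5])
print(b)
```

Key concept: shallow copy with nested lists.
Step by step:
`a = [[1, 8], [9, 5]]` → a = [[1, 8], [9, 5]]
`b = a.copy()` → b = [[1, 8], [9, 5]]
`a[0].append(11)` → a = [[1, 8, 11], [9, 5]]; b = [[1, 8, 11], [9, 5]]
`a.append([6, 5])` → a = [[1, 8, 11], [9, 5], [6, 5]]
`print(b)` → prints [[1, 8, 11], [9, 5]]

Answer: [[1, 8, 11], [9, 5]]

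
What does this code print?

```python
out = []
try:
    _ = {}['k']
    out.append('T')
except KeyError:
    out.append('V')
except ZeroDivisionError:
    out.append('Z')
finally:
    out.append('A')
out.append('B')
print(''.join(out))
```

Execution trace: 'V' (except KeyError) → 'A' (finally) → 'B' (after the try/except). Output: VAB

Answer: VAB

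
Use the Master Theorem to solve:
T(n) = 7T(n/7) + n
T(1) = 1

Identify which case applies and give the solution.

a=7, b=7, f(n)=n. log_7(7) = 1. Since c=1 = 1, Case 2 applies: T(n) = Θ(n^log_b(a) · log n) = O(n log n).

Answer: O(n log n) - Case 2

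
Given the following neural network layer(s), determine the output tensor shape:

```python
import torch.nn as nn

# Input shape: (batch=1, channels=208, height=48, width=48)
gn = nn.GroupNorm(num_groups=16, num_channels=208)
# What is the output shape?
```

Input: (1, 208, 48, 48) -> Output: (1, 208, 48, 48)

Answer: (1, 208, 48, 48)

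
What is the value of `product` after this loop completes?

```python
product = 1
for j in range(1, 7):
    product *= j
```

6! = 720
`product` takes the values: 1 → 2 → 6 → 24 → 120 → 720

Answer: 720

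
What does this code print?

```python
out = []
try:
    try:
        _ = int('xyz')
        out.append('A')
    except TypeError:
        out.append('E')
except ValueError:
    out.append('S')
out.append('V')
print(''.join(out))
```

Execution trace: 'S' (outer except ValueError) → 'V' (after the try/except). Output: SV

Answer: SV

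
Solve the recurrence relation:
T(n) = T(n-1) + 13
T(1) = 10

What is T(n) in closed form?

Unrolling: T(n) = T(1) + 13·(n-1) = 10 + 13(n-1) = 13n - 3.

Answer: T(n) = 13n - 3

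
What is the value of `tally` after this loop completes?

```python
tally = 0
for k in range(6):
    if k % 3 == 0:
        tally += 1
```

Count numbers divisible by 3 in range(6)
`tally` takes the values: 0 → 1 → 2

Answer: 2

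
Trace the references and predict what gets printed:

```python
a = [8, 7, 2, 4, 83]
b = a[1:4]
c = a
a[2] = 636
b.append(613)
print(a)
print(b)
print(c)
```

Key concept: slice vs alias.
Step by step:
`a = [8, 7, 2, 4, 83]` → a = [8, 7, 2, 4, 83]
`b = a[1:4]` → b = [7, 2, 4]
`c = a` → c = [8, 7, 2, 4, 83] (same object as a)
`a[2] = 636` → a = [8, 7, 636, 4, 83] (same object as c); c = [8, 7, 636, 4, 83] (same object as a)
`b.append(613)` → b = [7, 2, 4, 613]
`print(a)` → prints [8, 7, 636, 4, 83]
`print(b)` → prints [7, 2, 4, 613]
`print(c)` → prints [8, 7, 636, 4, 83]

Answer:
[8, 7, 636, 4, 83]
[7, 2, 4, 613]
[8, 7, 636, 4, 83]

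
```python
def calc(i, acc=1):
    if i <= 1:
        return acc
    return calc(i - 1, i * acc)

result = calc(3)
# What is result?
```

Accumulator trace (n, acc): (3, 1) -> (2, 3) -> (1, 6) -> return 6

Answer: 6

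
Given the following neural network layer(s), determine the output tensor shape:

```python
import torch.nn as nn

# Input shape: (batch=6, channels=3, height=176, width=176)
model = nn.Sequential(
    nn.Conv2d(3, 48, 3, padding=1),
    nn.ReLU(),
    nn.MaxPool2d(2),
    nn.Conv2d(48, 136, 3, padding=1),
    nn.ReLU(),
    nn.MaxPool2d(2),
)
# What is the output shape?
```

Input: (6, 3, 176, 176) -> after first Conv2d: (6, 48, 176, 176) -> after first MaxPool2d: (6, 48, 88, 88) -> after second Conv2d: (6, 136, 88, 88) -> Output: (6, 136, 44, 44)

Answer: (6, 136, 44, 44)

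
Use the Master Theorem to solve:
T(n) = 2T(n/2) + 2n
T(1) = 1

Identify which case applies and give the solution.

a=2, b=2, f(n)=2n. log_2(2) = 1. Since c=1 = 1, Case 2 applies: T(n) = Θ(n^log_b(a) · log n) = O(n log n).

Answer: O(n log n) - Case 2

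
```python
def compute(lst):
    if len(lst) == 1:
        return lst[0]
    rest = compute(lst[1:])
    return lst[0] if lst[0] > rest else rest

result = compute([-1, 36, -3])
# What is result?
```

Recursive max over [-1, 36, -3] = 36

Answer: 36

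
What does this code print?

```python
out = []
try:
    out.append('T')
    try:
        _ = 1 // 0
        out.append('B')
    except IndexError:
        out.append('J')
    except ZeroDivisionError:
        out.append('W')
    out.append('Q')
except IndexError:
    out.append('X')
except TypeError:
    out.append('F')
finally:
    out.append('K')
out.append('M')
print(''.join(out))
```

Execution trace: 'T' (try body) → 'W' (inner except ZeroDivisionError) → 'Q' (try body, no exception) → 'K' (finally) → 'M' (after the try/except). Output: TWQKM

Answer: TWQKM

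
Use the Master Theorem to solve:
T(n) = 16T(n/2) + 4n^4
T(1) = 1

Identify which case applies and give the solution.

a=16, b=2, f(n)=4n^4. log_2(16) = 4. Since c=4 = 4, Case 2 applies: T(n) = Θ(n^log_b(a) · log n) = O(n^4 log n).

Answer: O(n^4 log n) - Case 2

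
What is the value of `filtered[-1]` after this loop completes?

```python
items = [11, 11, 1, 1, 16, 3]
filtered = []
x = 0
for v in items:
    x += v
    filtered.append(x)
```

Cumulative sum ends at 43
`filtered` takes the values: [] → [11] → [11, 22] → [11, 22, 23] → [11, 22, 23, 24] → [11, 22, 23, 24, 40] → [11, 22, 23, 24, 40, 43]
So `filtered[-1]` = 43

Answer: 43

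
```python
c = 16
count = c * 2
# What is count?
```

Trace:
`c = 16` → c = 16
`count = c * 2` → count = 32
So count = 32

Answer: 32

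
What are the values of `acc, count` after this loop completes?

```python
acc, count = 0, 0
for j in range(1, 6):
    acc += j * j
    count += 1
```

Sum of squares and count
`acc, count` takes the values: (0, 0) → (1, 0) → (1, 1) → (5, 1) → (5, 2) → (14, 2) → (14, 3) → (30, 3) → (30, 4) → (55, 4) → (55, 5)

Answer: 55, 5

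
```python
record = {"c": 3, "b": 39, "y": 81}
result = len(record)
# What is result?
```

Trace:
`record = {"c": 3, "b": 39, "y": 81}` → record = {'c': 3, 'b': 39, 'y': 81}
`result = len(record)` → result = 3
So result = 3

Answer: 3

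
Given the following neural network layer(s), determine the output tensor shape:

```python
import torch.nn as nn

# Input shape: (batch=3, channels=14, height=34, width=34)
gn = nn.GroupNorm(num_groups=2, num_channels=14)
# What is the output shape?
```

Input: (3, 14, 34, 34) -> Output: (3, 14, 34, 34)

Answer: (3, 14, 34, 34)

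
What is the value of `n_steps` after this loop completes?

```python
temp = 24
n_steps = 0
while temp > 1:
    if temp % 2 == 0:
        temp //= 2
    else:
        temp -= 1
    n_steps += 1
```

Steps to reduce 24 to 1
`n_steps` takes the values: 0 → 1 → 2 → 3 → 4 → 5

Answer: 5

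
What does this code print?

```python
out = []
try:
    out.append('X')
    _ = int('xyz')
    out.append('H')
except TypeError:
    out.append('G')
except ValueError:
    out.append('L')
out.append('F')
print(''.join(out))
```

Execution trace: 'X' (try body) → 'L' (except ValueError) → 'F' (after the try/except). Output: XLF

Answer: XLF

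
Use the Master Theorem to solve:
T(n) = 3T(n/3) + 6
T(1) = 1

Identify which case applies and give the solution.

a=3, b=3, f(n)=6. log_3(3) = 1. Since c=0 < 1, Case 1 applies: T(n) = Θ(n^log_b(a)) = O(n).

Answer: O(n) - Case 1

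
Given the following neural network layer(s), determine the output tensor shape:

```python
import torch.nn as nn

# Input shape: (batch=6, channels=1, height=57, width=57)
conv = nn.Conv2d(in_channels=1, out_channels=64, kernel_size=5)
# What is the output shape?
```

Input: (6, 1, 57, 57) -> Output: (6, 64, 53, 53)

Answer: (6, 64, 53, 53)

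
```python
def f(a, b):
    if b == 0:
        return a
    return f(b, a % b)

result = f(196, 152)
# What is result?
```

f(196, 152) -> f(152, 44) -> f(44, 20) -> f(20, 4) -> f(4, 0) -> 4

Answer: 4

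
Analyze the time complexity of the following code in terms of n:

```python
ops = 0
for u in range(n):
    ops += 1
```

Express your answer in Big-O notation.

Each loop level contributes: n. Multiplying the contributions gives O(n).

Answer: O(n)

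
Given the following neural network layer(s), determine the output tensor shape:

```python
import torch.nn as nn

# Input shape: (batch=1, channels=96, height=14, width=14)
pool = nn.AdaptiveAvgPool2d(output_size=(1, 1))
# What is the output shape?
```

Input: (1, 96, 14, 14) -> Output: (1, 96, 1, 1)

Answer: (1, 96, 1, 1)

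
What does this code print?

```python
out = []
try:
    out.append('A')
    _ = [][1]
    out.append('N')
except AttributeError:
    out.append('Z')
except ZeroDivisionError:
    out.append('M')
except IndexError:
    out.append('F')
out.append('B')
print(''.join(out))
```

Execution trace: 'A' (try body) → 'F' (except IndexError) → 'B' (after the try/except). Output: AFB

Answer: AFB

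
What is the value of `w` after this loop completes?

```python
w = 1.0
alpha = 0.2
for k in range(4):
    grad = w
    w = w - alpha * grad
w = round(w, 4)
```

Gradient descent: w = 1.0 * (1 - 0.2)^4
`w` takes the values: 1.0 → 0.8 → 0.64 → 0.512 → 0.4096

Answer: 0.4096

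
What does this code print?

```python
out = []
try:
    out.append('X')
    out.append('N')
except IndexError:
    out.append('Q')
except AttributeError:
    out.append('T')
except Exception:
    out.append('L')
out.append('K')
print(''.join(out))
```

Execution trace: 'X' (try body) → 'N' (try body, no exception) → 'K' (after the try/except). Output: XNK

Answer: XNK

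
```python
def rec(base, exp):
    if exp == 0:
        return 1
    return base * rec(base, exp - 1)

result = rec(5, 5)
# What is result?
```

rec(5, 5) = 5 * 5 * 5 * 5 * 5 = 3125

Answer: 3125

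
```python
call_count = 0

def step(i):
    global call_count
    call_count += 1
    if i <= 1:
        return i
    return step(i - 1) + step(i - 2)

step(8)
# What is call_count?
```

Calls(i) = 1 + Calls(i-1) + Calls(i-2); Calls(0)=Calls(1)=1. For i=8 this gives 67.

Answer: 67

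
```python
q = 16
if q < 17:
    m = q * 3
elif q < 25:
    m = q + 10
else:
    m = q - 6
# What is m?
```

Trace:
`q = 16` → q = 16
`if q < 17: ...` → q < 17 is True → m = 48
So m = 48

Answer: 48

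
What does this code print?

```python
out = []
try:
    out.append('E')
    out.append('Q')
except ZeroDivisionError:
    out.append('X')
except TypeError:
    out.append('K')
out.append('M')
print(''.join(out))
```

Execution trace: 'E' (try body) → 'Q' (try body, no exception) → 'M' (after the try/except). Output: EQM

Answer: EQM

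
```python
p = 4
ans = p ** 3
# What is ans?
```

Trace:
`p = 4` → p = 4
`ans = p ** 3` → ans = 64
So ans = 64

Answer: 64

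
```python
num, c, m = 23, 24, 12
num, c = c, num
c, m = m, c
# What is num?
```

Trace:
`num, c, m = 23, 24, 12` → num = 23; c = 24; m = 12
`num, c = c, num` → num = 24; c = 23
`c, m = m, c` → c = 12; m = 23
So num = 24

Answer: 24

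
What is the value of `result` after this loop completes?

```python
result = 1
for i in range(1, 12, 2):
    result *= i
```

Product of 1, 3, 5, ... up to 11
`result` takes the values: 1 → 3 → 15 → 105 → 945 → 10395

Answer: 10395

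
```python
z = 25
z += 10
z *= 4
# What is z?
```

Trace:
`z = 25` → z = 25
`z += 10` → z = 35
`z *= 4` → z = 140
So z = 140

Answer: 140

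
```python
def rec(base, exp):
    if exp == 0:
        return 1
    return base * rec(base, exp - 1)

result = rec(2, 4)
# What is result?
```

rec(2, 4) = 2 * 2 * 2 * 2 = 16

Answer: 16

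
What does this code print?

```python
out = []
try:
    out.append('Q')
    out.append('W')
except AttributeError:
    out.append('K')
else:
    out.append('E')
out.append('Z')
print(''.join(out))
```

Execution trace: 'Q' (try body) → 'W' (try body, no exception) → 'E' (else) → 'Z' (after the try/except). Output: QWEZ

Answer: QWEZ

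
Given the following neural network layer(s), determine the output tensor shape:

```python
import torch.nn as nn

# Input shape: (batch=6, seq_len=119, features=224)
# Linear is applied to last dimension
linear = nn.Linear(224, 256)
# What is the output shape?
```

Input: (6, 119, 224) -> Output: (6, 119, 256)

Answer: (6, 119, 256)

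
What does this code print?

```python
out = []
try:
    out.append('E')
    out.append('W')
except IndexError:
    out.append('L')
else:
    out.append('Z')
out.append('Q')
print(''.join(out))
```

Execution trace: 'E' (try body) → 'W' (try body, no exception) → 'Z' (else) → 'Q' (after the try/except). Output: EWZQ

Answer: EWZQ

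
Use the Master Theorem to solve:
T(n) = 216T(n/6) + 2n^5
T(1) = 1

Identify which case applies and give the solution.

a=216, b=6, f(n)=2n^5. log_6(216) = 3. Since c=5 > 3 and the regularity condition holds (216(n/6)^5 = (216/6^5)n^5 with 216/6^5 < 1), Case 3 applies: T(n) = Θ(f(n)) = O(n^5).

Answer: O(n^5) - Case 3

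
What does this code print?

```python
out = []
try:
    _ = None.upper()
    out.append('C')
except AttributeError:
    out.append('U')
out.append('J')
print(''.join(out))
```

Execution trace: 'U' (except AttributeError) → 'J' (after the try/except). Output: UJ

Answer: UJ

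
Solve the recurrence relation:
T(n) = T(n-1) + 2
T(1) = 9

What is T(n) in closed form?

Unrolling: T(n) = T(1) + 2·(n-1) = 9 + 2(n-1) = 2n + 7.

Answer: T(n) = 2n + 7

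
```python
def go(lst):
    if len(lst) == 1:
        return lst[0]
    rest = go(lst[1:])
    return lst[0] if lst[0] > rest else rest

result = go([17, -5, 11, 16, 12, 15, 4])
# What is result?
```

Recursive max over [17, -5, 11, 16, 12, 15, 4] = 17

Answer: 17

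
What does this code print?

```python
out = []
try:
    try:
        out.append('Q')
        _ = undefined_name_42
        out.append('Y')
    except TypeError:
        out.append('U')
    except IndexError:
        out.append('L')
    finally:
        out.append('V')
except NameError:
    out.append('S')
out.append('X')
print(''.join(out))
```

Execution trace: 'Q' (try body) → 'V' (finally) → 'S' (outer except NameError) → 'X' (after the try/except). Output: QVSX

Answer: QVSX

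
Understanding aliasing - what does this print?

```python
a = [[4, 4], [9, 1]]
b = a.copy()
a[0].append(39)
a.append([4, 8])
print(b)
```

Key concept: shallow copy with nested lists.
Step by step:
`a = [[4, 4], [9, 1]]` → a = [[4, 4], [9, 1]]
`b = a.copy()` → b = [[4, 4], [9, 1]]
`a[0].append(39)` → a = [[4, 4, 39], [9, 1]]; b = [[4, 4, 39], [9, 1]]
`a.append([4, 8])` → a = [[4, 4, 39], [9, 1], [4, 8]]
`print(b)` → prints [[4, 4, 39], [9, 1]]

Answer: [[4, 4, 39], [9, 1]]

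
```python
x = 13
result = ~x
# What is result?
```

Trace:
`x = 13` → x = 13
`result = ~x` → result = -14
So result = -14

Answer: -14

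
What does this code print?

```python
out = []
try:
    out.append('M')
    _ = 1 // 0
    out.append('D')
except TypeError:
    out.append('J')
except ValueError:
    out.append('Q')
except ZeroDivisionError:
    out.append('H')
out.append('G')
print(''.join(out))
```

Execution trace: 'M' (try body) → 'H' (except ZeroDivisionError) → 'G' (after the try/except). Output: MHG

Answer: MHG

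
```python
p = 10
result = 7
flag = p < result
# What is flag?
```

Trace:
`p = 10` → p = 10
`result = 7` → result = 7
`flag = p < result` → flag = False
So flag = False

Answer: False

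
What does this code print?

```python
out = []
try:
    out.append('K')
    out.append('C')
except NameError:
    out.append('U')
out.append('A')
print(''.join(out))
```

Execution trace: 'K' (try body) → 'C' (try body, no exception) → 'A' (after the try/except). Output: KCA

Answer: KCA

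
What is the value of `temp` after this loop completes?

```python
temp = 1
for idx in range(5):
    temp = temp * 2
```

Multiply by 2, 5 times: 1 * 2^5 = 32
`temp` takes the values: 1 → 2 → 4 → 8 → 16 → 32

Answer: 32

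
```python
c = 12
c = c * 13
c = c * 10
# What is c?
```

Trace:
`c = 12` → c = 12
`c = c * 13` → c = 156
`c = c * 10` → c = 1560
So c = 1560

Answer: 1560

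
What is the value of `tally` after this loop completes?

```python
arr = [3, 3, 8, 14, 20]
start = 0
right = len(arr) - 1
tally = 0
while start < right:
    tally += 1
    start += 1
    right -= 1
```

Iterations until pointers meet (list length 5)
`tally` takes the values: 0 → 1 → 2

Answer: 2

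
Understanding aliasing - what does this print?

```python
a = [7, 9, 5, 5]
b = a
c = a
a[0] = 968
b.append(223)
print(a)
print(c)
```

Key concept: multiple aliases.
Step by step:
`a = [7, 9, 5, 5]` → a = [7, 9, 5, 5]
`b = a` → b = [7, 9, 5, 5] (same object as a)
`c = a` → c = [7, 9, 5, 5] (same object as a, b)
`a[0] = 968` → a = [968, 9, 5, 5] (same object as b, c); b = [968, 9, 5, 5] (same object as a, c); c = [968, 9, 5, 5] (same object as a, b)
`b.append(223)` → a = [968, 9, 5, 5, 223] (same object as b, c); b = [968, 9, 5, 5, 223] (same object as a, c); c = [968, 9, 5, 5, 223] (same object as a, b)
`print(a)` → prints [968, 9, 5, 5, 223]
`print(c)` → prints [968, 9, 5, 5, 223]

Answer:
[968, 9, 5, 5, 223]
[968, 9, 5, 5, 223]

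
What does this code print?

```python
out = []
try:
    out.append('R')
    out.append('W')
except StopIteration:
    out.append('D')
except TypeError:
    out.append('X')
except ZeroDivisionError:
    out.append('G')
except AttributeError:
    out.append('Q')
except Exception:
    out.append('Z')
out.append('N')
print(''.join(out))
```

Execution trace: 'R' (try body) → 'W' (try body, no exception) → 'N' (after the try/except). Output: RWN

Answer: RWN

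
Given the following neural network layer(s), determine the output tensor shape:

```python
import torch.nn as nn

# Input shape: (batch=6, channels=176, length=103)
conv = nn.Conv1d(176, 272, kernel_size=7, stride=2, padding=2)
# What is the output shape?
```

Input: (6, 176, 103) -> Output: (6, 272, 51)

Answer: (6, 272, 51)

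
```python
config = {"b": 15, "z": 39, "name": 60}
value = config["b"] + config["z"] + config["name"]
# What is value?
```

Trace:
`config = {"b": 15, "z": 39, "name": 60}` → config = {'b': 15, 'z': 39, 'name': 60}
`value = config["b"] + config["z"] + config["name"]` → value = 114
So value = 114

Answer: 114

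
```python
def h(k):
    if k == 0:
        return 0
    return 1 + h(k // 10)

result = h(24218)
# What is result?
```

Count of digits of 24218: 5

Answer: 5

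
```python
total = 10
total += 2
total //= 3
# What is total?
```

Trace:
`total = 10` → total = 10
`total += 2` → total = 12
`total //= 3` → total = 4
So total = 4

Answer: 4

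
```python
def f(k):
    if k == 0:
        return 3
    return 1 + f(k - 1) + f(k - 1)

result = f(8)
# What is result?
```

f(k) = 1 + 2·f(k-1), f(0)=3. Closed form: (3+1)·2^8 - 1 = 1023.

Answer: 1023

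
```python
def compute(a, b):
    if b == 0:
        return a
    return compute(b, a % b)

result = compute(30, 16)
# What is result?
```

compute(30, 16) -> compute(16, 14) -> compute(14, 2) -> compute(2, 0) -> 2

Answer: 2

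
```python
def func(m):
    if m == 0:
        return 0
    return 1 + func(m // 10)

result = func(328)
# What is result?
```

Count of digits of 328: 3

Answer: 3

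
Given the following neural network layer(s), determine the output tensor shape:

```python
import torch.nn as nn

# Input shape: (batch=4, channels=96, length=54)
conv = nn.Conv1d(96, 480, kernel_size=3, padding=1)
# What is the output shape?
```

Input: (4, 96, 54) -> Output: (4, 480, 54)

Answer: (4, 480, 54)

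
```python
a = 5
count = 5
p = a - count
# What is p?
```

Trace:
`a = 5` → a = 5
`count = 5` → count = 5
`p = a - count` → p = 0
So p = 0

Answer: 0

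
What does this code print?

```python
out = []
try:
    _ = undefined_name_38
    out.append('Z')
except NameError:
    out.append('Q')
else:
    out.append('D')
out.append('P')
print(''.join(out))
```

Execution trace: 'Q' (except NameError) → 'P' (after the try/except). Output: QP

Answer: QP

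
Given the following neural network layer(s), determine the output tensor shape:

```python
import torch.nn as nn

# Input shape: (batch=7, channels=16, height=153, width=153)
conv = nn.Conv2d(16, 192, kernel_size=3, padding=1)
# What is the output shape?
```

Input: (7, 16, 153, 153) -> Output: (7, 192, 153, 153)

Answer: (7, 192, 153, 153)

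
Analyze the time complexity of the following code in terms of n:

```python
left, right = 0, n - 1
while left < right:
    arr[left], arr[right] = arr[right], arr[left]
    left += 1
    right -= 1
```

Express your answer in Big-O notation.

This is In-place array reversal. Time complexity: O(n).

Answer: O(n)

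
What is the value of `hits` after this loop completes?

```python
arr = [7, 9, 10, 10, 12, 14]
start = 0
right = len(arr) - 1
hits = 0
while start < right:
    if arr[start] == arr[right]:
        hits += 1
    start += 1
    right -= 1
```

Count matching pairs from ends
`hits` takes the values: 0 → 1

Answer: 1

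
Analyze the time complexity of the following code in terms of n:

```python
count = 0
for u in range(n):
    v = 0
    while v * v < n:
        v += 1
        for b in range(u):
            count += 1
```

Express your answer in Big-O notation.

Each loop level contributes: n × √n × n. Multiplying the contributions gives O(n^2√n).

Answer: O(n^2√n)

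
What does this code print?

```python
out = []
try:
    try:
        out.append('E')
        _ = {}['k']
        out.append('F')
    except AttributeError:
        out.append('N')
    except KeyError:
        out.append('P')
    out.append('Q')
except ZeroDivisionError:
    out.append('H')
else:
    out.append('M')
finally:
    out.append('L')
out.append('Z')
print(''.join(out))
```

Execution trace: 'E' (inner try body) → 'P' (inner except KeyError) → 'Q' (try body, no exception) → 'M' (else) → 'L' (finally) → 'Z' (after the try/except). Output: EPQMLZ

Answer: EPQMLZ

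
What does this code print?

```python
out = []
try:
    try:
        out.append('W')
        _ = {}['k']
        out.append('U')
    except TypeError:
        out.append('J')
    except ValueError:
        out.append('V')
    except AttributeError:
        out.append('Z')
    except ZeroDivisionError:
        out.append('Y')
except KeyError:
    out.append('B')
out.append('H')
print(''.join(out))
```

Execution trace: 'W' (try body) → 'B' (outer except KeyError) → 'H' (after the try/except). Output: WBH

Answer: WBH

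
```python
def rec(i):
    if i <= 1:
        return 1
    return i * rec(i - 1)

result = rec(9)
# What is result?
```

rec(9) = 9 * 8 * 7 * 6 * 5 * 4 * 3 * 2 * 1 = 362880

Answer: 362880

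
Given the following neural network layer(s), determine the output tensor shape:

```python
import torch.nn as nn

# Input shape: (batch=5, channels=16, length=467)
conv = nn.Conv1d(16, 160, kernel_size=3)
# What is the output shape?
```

Input: (5, 16, 467) -> Output: (5, 160, 465)

Answer: (5, 160, 465)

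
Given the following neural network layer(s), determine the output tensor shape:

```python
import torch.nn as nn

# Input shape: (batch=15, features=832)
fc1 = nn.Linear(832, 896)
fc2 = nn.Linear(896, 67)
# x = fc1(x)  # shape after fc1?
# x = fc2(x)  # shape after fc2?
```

Input: (15, 832) -> after fc1: (15, 896) -> Output: (15, 67)

Answer: (15, 67)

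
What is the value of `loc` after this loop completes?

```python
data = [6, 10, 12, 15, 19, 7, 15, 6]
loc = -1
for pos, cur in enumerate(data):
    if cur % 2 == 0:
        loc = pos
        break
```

First even number index in [6, 10, 12, 15, 19, 7, 15, 6]
`loc` takes the values: -1 → 0

Answer: 0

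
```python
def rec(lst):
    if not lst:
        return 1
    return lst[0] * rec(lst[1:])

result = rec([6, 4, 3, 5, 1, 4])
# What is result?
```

Product over [6, 4, 3, 5, 1, 4] = 6 * 4 * 3 * 5 * 1 * 4 = 1440

Answer: 1440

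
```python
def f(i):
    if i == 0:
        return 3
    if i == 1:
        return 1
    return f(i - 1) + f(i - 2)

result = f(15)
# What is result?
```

Build up from base cases: f(0)=3, f(1)=1, f(2)=4, f(3)=5, f(4)=9, f(5)=14, f(6)=23, ..., f(15)=1741

Answer: 1741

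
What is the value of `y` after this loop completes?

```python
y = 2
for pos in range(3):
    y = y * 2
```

Multiply by 2, 3 times: 2 * 2^3 = 16
`y` takes the values: 2 → 4 → 8 → 16

Answer: 16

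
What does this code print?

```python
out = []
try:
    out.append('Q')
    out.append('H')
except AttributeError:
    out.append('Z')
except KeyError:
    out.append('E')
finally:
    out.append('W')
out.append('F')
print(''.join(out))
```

Execution trace: 'Q' (try body) → 'H' (try body, no exception) → 'W' (finally) → 'F' (after the try/except). Output: QHWF

Answer: QHWF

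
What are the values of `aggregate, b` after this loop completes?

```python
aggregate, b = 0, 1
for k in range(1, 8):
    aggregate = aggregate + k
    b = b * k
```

Sum and factorial of 1 to 7
`aggregate, b` takes the values: (0, 1) → (1, 1) → (3, 1) → (3, 2) → (6, 2) → (6, 6) → (10, 6) → (10, 24) → (15, 24) → (15, 120) → (21, 120) → (21, 720) → (28, 720) → (28, 5040)

Answer: 28, 5040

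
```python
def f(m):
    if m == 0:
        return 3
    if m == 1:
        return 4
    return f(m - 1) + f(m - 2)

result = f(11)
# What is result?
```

Build up from base cases: f(0)=3, f(1)=4, f(2)=7, f(3)=11, f(4)=18, f(5)=29, f(6)=47, ..., f(11)=521

Answer: 521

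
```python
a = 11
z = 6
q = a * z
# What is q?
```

Trace:
`a = 11` → a = 11
`z = 6` → z = 6
`q = a * z` → q = 66
So q = 66

Answer: 66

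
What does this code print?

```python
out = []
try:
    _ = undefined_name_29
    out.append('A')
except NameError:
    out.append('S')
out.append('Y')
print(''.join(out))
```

Execution trace: 'S' (except NameError) → 'Y' (after the try/except). Output: SY

Answer: SY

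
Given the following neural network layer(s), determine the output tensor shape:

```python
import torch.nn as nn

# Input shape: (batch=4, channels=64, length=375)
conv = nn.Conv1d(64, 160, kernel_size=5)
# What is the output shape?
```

Input: (4, 64, 375) -> Output: (4, 160, 371)

Answer: (4, 160, 371)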